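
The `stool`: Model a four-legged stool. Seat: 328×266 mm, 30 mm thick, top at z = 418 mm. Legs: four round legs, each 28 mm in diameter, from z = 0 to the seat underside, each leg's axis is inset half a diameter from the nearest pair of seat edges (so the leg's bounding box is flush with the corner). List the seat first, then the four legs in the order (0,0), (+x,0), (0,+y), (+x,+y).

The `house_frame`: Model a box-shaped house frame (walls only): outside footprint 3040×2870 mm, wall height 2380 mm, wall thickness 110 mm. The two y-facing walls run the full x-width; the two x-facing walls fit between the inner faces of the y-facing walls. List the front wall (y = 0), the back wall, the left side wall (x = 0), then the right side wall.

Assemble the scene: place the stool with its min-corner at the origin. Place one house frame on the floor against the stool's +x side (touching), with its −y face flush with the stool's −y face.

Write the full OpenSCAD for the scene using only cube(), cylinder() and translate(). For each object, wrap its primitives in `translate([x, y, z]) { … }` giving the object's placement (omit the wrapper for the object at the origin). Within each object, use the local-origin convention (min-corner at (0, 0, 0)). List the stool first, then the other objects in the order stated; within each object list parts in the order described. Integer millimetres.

translate([0, 0, 388]) cube([328, 266, 30]);
translate([14, 14, 0]) cylinder(h = 388, r = 14);
translate([314, 14, 0]) cylinder(h = 388, r = 14);
translate([14, 252, 0]) cylinder(h = 388, r = 14);
translate([314, 252, 0]) cylinder(h = 388, r = 14);
translate([328, 0, 0]) {
  cube([3040, 110, 2380]);
  translate([0, 2760, 0]) cube([3040, 110, 2380]);
  translate([0, 110, 0]) cube([110, 2650, 2380]);
  translate([2930, 110, 0]) cube([110, 2650, 2380]);
}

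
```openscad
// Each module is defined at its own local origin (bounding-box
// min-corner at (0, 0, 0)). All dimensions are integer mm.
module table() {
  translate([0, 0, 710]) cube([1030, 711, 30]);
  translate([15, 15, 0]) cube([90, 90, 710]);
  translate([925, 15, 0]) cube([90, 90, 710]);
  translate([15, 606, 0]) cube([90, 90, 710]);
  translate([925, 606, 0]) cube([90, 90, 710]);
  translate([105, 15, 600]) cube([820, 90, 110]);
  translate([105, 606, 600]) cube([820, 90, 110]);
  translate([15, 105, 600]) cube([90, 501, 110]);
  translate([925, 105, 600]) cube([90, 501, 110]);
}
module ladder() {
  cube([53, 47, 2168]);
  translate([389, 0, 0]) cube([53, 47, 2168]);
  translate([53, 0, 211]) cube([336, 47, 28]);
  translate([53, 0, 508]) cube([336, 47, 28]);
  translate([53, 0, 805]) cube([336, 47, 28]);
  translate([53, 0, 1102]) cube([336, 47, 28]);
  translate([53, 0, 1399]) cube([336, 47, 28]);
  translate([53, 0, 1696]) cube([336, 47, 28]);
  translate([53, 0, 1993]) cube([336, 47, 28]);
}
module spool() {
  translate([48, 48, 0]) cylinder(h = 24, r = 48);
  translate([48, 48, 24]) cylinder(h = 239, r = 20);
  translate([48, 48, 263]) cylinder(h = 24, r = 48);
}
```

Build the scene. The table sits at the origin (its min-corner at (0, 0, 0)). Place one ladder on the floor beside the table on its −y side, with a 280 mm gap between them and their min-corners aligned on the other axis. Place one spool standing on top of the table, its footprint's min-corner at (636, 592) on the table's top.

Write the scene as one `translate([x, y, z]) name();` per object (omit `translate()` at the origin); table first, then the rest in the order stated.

table();
translate([0, -327, 0]) ladder();
translate([636, 592, 740]) spool();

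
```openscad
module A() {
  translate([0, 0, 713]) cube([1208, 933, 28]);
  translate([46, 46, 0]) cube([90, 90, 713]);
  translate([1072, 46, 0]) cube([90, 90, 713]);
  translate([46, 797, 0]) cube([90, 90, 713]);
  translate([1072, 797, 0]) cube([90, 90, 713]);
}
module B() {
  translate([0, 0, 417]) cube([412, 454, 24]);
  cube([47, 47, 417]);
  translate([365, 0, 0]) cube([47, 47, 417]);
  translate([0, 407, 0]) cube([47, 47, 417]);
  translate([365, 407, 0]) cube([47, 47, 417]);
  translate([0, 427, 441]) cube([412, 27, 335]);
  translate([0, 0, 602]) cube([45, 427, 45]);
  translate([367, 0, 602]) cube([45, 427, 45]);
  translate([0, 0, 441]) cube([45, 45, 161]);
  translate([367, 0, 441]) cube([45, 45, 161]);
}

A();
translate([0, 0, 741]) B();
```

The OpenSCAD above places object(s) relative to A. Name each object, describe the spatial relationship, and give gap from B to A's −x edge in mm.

The chair's min-x is at 0; the table's min-x is 0; gap = 0 mm.

A is a table. B is a chair. The chair is on top of the table. The gap from the chair to the table's −x edge is 0 mm.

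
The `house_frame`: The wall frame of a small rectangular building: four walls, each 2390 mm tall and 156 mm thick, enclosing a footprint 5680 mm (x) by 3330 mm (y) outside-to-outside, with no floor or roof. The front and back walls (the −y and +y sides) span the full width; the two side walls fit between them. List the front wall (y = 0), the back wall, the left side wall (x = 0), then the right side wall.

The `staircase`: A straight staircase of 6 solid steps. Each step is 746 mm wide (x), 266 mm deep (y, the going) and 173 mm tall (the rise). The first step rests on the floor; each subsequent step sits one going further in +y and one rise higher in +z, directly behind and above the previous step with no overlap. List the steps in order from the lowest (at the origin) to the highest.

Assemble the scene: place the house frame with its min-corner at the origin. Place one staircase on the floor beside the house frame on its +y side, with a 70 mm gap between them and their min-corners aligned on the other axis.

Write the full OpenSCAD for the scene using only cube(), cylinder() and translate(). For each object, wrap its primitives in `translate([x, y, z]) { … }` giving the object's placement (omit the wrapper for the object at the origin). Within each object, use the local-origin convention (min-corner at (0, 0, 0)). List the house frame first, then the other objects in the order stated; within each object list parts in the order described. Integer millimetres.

cube([5680, 156, 2390]);
translate([0, 3174, 0]) cube([5680, 156, 2390]);
translate([0, 156, 0]) cube([156, 3018, 2390]);
translate([5524, 156, 0]) cube([156, 3018, 2390]);
translate([0, 3400, 0]) {
  cube([746, 266, 173]);
  translate([0, 266, 173]) cube([746, 266, 173]);
  translate([0, 532, 346]) cube([746, 266, 173]);
  translate([0, 798, 519]) cube([746, 266, 173]);
  translate([0, 1064, 692]) cube([746, 266, 173]);
  translate([0, 1330, 865]) cube([746, 266, 173]);
}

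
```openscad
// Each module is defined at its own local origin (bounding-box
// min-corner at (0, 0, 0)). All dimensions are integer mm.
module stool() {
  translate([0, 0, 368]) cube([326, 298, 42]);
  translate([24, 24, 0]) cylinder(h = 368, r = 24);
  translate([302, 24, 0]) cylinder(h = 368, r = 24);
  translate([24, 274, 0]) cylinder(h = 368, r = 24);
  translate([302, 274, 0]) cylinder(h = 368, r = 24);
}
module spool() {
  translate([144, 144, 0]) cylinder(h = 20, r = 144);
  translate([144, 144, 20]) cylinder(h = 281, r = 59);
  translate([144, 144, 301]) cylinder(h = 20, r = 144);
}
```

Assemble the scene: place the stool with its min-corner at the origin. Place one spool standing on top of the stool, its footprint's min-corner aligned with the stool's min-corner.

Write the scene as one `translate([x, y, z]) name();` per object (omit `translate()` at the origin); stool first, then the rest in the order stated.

stool();
translate([0, 0, 410]) spool();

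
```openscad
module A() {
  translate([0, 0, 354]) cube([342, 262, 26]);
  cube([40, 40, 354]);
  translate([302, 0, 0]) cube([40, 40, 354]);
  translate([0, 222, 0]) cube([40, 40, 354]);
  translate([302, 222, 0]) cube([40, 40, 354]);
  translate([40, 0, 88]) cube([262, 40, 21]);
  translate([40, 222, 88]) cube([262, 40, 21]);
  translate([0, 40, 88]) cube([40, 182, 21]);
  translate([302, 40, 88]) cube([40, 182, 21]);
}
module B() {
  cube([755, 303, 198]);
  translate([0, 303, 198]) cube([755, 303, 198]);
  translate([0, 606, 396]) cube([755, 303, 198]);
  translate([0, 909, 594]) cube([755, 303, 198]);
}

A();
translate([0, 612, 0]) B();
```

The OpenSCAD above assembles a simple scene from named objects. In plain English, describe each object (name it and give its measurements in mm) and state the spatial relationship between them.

A is a four-legged stool. The seat is 342×262 mm, 26 mm thick, top at z = 380 mm. It stands on four square legs, each 40×40 mm in cross-section, from z = 0 to the seat underside, each flush with a corner of the seat. Four stretchers, 40 mm wide and 21 mm tall, connect adjacent legs with their undersides at z = 88 mm, each running between the inner faces of the legs it joins and aligned with the legs' outer faces on the other axis.

B is a straight staircase of 4 solid steps. Each step is 755 mm wide (x), 303 mm deep (y, the going) and 198 mm tall (the rise). The first step rests on the floor; each subsequent step sits one going further in +y and one rise higher in +z, directly behind and above the previous step with no overlap.

The staircase is on the floor beside the stool on its +y side.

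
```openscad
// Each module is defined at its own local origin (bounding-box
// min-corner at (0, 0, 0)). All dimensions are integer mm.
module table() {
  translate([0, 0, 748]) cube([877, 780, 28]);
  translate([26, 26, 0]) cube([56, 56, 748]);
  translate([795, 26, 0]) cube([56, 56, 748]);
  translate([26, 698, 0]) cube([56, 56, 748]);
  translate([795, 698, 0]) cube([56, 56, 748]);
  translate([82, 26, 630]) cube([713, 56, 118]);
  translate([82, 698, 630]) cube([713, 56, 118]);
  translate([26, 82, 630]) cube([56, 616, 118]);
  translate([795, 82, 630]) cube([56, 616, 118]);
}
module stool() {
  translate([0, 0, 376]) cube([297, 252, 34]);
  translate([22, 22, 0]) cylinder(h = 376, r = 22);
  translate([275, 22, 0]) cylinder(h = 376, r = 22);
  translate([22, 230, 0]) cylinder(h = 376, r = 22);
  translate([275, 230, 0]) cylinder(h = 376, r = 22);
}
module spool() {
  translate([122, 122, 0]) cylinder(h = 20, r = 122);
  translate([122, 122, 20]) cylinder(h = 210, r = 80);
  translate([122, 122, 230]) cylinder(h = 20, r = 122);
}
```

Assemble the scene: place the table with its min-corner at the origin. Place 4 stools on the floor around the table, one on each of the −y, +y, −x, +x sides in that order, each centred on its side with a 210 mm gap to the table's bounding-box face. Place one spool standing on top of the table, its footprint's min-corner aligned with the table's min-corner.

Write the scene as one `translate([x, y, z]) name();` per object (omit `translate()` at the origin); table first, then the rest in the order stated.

table();
translate([290, -462, 0]) stool();
translate([290, 990, 0]) stool();
translate([-507, 264, 0]) stool();
translate([1087, 264, 0]) stool();
translate([0, 0, 776]) spool();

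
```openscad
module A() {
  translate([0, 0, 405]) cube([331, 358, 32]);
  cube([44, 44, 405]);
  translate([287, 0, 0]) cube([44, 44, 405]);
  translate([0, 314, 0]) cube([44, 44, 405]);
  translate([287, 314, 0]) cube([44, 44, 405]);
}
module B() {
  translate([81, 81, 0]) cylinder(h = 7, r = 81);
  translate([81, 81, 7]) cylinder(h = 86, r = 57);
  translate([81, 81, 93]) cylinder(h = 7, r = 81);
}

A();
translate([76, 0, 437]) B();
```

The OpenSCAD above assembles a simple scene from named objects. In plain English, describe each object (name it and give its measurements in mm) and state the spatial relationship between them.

A is a simple wooden stool: a rectangular seat 331 mm (x) by 358 mm (y), 32 mm thick, top face at z = 437 mm, on four square legs, each 44×44 mm in cross-section. The legs rest on z = 0, each flush with a corner of the seat.

B is a spool: two coaxial disc flanges of radius 81 mm and thickness 7 mm, joined by a core cylinder of radius 57 mm and height 86 mm. The lower flange rests on z = 0 and the three cylinders share a vertical axis.

The spool is on top of the stool.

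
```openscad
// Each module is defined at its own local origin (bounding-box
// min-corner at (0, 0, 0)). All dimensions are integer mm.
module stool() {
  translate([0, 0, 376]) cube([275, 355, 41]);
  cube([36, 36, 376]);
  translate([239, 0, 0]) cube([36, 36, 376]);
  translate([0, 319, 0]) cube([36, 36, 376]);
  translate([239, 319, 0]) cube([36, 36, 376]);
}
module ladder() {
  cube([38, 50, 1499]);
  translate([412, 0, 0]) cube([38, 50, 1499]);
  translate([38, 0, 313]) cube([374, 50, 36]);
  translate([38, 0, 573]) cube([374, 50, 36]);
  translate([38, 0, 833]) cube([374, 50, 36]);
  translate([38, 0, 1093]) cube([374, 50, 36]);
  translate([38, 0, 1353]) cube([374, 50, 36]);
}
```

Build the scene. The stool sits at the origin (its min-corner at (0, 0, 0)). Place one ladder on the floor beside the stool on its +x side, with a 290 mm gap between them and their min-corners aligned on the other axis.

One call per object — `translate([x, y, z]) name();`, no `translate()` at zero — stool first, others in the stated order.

stool();
translate([565, 0, 0]) ladder();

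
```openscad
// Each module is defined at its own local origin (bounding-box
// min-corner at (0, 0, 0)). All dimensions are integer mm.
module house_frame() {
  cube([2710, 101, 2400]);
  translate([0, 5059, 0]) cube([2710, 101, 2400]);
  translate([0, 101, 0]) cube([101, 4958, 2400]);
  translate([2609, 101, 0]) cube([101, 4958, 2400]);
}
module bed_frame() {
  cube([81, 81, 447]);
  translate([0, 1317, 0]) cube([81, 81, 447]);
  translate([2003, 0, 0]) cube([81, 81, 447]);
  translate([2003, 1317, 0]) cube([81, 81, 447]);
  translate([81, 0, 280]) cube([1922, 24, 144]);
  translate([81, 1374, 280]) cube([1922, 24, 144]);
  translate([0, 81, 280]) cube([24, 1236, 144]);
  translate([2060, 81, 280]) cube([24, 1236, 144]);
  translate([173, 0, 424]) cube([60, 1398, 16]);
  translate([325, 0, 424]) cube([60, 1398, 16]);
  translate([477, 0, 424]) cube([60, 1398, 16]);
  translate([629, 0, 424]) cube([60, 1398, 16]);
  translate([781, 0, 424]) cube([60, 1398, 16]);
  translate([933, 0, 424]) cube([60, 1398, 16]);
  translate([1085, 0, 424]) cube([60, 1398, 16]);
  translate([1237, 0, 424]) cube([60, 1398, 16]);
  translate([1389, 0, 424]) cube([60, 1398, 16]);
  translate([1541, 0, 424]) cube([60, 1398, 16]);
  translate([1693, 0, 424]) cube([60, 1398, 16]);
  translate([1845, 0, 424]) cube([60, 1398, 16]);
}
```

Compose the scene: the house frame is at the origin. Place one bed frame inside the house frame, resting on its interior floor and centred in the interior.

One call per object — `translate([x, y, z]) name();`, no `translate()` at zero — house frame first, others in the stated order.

house_frame();
translate([313, 1881, 0]) bed_frame();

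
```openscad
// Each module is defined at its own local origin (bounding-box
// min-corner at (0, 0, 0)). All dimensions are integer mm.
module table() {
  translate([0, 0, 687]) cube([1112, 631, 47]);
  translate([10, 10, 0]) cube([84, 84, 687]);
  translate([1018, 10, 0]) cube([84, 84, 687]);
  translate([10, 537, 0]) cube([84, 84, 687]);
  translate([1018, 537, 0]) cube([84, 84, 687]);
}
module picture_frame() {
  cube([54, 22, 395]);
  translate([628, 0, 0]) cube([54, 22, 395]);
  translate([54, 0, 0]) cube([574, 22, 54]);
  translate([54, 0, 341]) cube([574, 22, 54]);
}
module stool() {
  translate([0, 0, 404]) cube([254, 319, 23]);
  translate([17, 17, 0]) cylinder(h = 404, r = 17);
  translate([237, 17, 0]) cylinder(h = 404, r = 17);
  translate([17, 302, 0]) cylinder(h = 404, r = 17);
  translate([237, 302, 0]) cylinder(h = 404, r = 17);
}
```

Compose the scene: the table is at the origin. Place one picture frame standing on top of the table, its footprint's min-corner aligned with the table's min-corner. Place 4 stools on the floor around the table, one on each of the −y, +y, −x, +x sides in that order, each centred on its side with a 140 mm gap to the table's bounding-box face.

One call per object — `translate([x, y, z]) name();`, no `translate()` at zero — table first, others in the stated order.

table();
translate([0, 0, 734]) picture_frame();
translate([429, -459, 0]) stool();
translate([429, 771, 0]) stool();
translate([-394, 156, 0]) stool();
translate([1252, 156, 0]) stool();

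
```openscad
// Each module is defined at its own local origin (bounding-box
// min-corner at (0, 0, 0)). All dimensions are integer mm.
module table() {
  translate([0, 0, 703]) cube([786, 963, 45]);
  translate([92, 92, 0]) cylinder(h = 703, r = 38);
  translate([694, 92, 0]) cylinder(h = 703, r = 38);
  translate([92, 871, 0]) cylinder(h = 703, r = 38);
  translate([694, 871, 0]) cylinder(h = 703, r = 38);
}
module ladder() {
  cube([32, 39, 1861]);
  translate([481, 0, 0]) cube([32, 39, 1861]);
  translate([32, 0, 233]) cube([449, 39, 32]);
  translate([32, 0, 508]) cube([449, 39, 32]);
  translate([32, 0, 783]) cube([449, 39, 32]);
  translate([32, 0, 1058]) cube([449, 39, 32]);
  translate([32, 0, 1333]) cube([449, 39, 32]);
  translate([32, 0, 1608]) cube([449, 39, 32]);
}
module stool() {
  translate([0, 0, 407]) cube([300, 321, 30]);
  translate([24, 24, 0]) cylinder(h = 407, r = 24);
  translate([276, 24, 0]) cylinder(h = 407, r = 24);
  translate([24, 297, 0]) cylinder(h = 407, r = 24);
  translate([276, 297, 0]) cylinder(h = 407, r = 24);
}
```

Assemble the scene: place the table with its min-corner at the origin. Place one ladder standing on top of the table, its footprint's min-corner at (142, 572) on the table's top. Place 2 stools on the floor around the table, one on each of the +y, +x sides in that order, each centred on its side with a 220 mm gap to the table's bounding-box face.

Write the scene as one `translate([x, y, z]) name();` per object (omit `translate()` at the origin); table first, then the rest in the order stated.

table();
translate([142, 572, 748]) ladder();
translate([243, 1183, 0]) stool();
translate([1006, 321, 0]) stool();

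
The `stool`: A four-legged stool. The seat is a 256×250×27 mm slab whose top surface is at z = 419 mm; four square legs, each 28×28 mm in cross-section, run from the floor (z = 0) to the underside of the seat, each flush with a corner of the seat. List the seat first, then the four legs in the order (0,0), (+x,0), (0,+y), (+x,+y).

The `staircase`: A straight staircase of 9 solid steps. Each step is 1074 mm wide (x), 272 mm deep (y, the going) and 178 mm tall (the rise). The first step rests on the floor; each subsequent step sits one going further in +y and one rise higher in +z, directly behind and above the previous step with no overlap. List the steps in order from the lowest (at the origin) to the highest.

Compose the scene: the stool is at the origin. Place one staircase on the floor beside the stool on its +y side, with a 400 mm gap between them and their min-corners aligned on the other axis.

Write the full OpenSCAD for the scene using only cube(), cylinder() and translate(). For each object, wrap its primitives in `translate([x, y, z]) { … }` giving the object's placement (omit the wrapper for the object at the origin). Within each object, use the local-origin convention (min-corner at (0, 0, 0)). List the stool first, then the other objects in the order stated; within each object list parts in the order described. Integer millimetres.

translate([0, 0, 392]) cube([256, 250, 27]);
cube([28, 28, 392]);
translate([228, 0, 0]) cube([28, 28, 392]);
translate([0, 222, 0]) cube([28, 28, 392]);
translate([228, 222, 0]) cube([28, 28, 392]);
translate([0, 650, 0]) {
  cube([1074, 272, 178]);
  translate([0, 272, 178]) cube([1074, 272, 178]);
  translate([0, 544, 356]) cube([1074, 272, 178]);
  translate([0, 816, 534]) cube([1074, 272, 178]);
  translate([0, 1088, 712]) cube([1074, 272, 178]);
  translate([0, 1360, 890]) cube([1074, 272, 178]);
  translate([0, 1632, 1068]) cube([1074, 272, 178]);
  translate([0, 1904, 1246]) cube([1074, 272, 178]);
  translate([0, 2176, 1424]) cube([1074, 272, 178]);
}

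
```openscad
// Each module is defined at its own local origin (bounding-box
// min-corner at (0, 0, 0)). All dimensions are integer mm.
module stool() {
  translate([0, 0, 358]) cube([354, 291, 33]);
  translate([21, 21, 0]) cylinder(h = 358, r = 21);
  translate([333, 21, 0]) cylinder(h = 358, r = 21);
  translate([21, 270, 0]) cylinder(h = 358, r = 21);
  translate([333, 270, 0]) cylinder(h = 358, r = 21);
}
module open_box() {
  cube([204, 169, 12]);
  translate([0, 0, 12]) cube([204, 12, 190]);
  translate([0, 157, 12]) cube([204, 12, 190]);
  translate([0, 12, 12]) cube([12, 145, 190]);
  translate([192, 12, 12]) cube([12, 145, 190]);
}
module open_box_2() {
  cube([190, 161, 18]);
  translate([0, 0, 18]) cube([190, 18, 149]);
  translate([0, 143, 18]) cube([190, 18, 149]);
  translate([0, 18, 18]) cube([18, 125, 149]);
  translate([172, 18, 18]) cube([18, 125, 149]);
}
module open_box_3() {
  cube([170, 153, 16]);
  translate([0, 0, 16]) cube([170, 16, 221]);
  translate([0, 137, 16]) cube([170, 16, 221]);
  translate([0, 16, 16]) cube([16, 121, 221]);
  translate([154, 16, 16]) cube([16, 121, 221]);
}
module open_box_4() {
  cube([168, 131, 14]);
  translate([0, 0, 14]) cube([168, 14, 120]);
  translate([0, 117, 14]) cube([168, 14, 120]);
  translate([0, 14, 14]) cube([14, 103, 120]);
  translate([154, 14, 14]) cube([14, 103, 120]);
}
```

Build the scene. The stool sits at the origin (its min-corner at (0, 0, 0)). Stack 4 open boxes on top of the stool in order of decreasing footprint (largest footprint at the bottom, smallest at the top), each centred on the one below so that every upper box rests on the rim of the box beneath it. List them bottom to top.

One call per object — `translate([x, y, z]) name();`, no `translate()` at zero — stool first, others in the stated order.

stool();
translate([75, 61, 391]) open_box();
translate([82, 65, 593]) open_box_2();
translate([92, 69, 760]) open_box_3();
translate([93, 80, 997]) open_box_4();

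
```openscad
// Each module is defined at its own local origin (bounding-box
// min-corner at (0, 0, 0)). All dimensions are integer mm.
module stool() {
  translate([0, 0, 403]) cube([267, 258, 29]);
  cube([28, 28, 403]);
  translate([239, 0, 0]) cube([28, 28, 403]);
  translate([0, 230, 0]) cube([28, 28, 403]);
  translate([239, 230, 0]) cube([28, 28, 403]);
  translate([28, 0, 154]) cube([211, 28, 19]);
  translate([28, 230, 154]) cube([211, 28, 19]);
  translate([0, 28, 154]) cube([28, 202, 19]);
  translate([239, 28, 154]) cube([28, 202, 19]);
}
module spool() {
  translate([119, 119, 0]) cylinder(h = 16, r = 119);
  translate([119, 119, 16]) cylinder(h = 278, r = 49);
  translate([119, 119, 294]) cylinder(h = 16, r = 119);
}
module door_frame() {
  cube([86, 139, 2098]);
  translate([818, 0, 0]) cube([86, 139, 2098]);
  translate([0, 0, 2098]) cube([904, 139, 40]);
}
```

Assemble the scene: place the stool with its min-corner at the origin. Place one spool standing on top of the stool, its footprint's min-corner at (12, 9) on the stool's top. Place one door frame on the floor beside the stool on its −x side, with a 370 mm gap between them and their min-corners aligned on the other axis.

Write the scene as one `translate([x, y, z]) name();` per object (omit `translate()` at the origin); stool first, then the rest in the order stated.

stool();
translate([12, 9, 432]) spool();
translate([-1274, 0, 0]) door_frame();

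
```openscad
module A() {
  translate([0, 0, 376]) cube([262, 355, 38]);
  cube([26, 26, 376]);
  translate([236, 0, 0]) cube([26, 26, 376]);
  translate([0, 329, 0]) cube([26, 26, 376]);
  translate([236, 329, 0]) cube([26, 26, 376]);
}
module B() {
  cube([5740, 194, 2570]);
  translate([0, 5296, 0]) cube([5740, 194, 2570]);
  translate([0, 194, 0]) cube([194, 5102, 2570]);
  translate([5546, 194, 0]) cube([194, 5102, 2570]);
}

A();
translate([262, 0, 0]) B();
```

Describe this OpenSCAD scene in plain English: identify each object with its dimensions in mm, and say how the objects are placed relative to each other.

A is a simple wooden stool: a rectangular seat 262 mm (x) by 355 mm (y), 38 mm thick, top face at z = 414 mm, on four square legs, each 26×26 mm in cross-section. The legs rest on z = 0, each flush with a corner of the seat.

B is a box-shaped house frame (walls only): outside footprint 5740×5490 mm, wall height 2570 mm, wall thickness 194 mm. The two y-facing walls run the full x-width; the two x-facing walls fit between the inner faces of the y-facing walls.

The house frame is against the stool's +x side, with their −y faces flush.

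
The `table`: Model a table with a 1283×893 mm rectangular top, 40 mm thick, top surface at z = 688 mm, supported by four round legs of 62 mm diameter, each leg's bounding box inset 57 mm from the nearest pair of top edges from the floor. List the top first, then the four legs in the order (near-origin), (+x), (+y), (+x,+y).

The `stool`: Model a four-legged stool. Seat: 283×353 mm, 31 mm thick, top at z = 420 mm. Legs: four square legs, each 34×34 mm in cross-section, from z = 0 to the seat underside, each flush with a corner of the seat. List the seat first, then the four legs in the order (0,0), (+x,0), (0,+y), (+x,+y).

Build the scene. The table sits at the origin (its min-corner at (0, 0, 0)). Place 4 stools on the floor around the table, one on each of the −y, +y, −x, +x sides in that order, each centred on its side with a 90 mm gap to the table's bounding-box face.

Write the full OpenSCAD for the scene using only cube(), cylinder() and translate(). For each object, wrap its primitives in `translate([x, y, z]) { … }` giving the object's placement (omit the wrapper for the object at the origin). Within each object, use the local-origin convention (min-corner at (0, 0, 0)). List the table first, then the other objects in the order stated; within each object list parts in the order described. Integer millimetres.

translate([0, 0, 648]) cube([1283, 893, 40]);
translate([88, 88, 0]) cylinder(h = 648, r = 31);
translate([1195, 88, 0]) cylinder(h = 648, r = 31);
translate([88, 805, 0]) cylinder(h = 648, r = 31);
translate([1195, 805, 0]) cylinder(h = 648, r = 31);
translate([500, -443, 0]) {
  translate([0, 0, 389]) cube([283, 353, 31]);
  cube([34, 34, 389]);
  translate([249, 0, 0]) cube([34, 34, 389]);
  translate([0, 319, 0]) cube([34, 34, 389]);
  translate([249, 319, 0]) cube([34, 34, 389]);
}
translate([500, 983, 0]) {
  translate([0, 0, 389]) cube([283, 353, 31]);
  cube([34, 34, 389]);
  translate([249, 0, 0]) cube([34, 34, 389]);
  translate([0, 319, 0]) cube([34, 34, 389]);
  translate([249, 319, 0]) cube([34, 34, 389]);
}
translate([-373, 270, 0]) {
  translate([0, 0, 389]) cube([283, 353, 31]);
  cube([34, 34, 389]);
  translate([249, 0, 0]) cube([34, 34, 389]);
  translate([0, 319, 0]) cube([34, 34, 389]);
  translate([249, 319, 0]) cube([34, 34, 389]);
}
translate([1373, 270, 0]) {
  translate([0, 0, 389]) cube([283, 353, 31]);
  cube([34, 34, 389]);
  translate([249, 0, 0]) cube([34, 34, 389]);
  translate([0, 319, 0]) cube([34, 34, 389]);
  translate([249, 319, 0]) cube([34, 34, 389]);
}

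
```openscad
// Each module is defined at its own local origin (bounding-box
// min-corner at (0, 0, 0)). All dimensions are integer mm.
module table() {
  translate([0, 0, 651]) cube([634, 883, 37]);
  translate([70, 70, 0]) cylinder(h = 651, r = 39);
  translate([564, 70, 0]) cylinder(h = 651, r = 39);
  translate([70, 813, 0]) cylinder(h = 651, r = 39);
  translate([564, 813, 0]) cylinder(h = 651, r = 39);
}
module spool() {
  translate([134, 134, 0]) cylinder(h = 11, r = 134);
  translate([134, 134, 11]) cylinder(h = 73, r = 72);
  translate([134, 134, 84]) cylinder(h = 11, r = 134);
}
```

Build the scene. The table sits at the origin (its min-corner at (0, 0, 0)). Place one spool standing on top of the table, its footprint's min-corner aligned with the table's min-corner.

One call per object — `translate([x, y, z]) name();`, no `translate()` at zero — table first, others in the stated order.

table();
translate([0, 0, 688]) spool();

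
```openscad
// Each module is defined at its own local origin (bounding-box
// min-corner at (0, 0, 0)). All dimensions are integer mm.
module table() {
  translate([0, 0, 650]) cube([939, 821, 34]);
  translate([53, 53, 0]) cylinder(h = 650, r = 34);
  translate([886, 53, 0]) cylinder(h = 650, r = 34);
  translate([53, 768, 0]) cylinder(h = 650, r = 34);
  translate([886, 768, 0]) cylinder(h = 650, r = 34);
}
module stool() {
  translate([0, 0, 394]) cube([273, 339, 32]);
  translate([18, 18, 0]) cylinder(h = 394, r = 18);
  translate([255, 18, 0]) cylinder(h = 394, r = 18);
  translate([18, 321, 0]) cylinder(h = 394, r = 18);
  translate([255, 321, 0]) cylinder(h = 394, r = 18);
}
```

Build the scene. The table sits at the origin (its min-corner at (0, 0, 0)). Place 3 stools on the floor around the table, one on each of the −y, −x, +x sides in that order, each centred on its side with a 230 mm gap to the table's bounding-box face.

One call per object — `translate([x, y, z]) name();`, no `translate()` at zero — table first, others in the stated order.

table();
translate([333, -569, 0]) stool();
translate([-503, 241, 0]) stool();
translate([1169, 241, 0]) stool();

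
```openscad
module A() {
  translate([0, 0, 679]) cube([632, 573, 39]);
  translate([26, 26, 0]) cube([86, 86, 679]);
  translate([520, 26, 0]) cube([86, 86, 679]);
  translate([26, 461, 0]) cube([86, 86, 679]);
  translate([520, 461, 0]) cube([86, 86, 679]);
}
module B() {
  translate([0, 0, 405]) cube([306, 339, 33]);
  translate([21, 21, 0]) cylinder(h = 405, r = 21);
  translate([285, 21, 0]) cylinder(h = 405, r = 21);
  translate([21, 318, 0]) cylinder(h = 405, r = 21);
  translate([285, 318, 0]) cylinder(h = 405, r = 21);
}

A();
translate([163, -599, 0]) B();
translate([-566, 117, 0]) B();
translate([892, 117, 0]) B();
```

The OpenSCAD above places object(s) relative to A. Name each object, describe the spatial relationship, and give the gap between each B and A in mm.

A is a table. B is a stool. Three stools sit around the table at the −y, −x, +x sides. The gap between each stool and the table is 260 mm.

Each stool's nearest face is 260 mm from the table's bounding box.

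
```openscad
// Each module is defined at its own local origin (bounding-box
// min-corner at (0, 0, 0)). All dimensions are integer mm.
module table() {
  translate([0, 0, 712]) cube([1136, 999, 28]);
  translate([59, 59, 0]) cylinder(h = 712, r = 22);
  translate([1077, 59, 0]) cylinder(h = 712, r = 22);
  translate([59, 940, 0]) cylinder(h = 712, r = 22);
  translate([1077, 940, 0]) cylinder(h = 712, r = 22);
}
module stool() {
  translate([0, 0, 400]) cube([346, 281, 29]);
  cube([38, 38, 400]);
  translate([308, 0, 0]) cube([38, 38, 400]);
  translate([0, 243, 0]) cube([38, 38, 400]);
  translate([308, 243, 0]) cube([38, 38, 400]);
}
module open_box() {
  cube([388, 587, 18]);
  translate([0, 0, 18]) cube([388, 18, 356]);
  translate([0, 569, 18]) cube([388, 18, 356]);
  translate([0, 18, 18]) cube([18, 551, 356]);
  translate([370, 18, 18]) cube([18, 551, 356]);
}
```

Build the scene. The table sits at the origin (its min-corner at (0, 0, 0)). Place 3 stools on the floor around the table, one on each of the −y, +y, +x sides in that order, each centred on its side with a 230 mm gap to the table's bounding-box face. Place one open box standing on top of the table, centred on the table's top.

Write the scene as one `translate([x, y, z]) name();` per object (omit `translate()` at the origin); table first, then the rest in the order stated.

table();
translate([395, -511, 0]) stool();
translate([395, 1229, 0]) stool();
translate([1366, 359, 0]) stool();
translate([374, 206, 740]) open_box();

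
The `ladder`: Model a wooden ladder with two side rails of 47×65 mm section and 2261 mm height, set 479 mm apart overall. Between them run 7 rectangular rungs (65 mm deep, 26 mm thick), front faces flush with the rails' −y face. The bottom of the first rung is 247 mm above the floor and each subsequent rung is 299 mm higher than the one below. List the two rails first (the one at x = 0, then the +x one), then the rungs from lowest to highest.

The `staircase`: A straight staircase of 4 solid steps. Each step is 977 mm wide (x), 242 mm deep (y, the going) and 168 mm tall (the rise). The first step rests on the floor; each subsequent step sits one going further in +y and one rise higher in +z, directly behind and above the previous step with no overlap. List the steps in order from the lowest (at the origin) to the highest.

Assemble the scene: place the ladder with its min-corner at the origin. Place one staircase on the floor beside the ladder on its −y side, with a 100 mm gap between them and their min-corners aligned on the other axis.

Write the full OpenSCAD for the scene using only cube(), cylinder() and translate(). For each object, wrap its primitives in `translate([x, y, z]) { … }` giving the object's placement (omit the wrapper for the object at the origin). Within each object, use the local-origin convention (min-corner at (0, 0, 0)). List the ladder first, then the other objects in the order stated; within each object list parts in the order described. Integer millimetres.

cube([47, 65, 2261]);
translate([432, 0, 0]) cube([47, 65, 2261]);
translate([47, 0, 247]) cube([385, 65, 26]);
translate([47, 0, 546]) cube([385, 65, 26]);
translate([47, 0, 845]) cube([385, 65, 26]);
translate([47, 0, 1144]) cube([385, 65, 26]);
translate([47, 0, 1443]) cube([385, 65, 26]);
translate([47, 0, 1742]) cube([385, 65, 26]);
translate([47, 0, 2041]) cube([385, 65, 26]);
translate([0, -1068, 0]) {
  cube([977, 242, 168]);
  translate([0, 242, 168]) cube([977, 242, 168]);
  translate([0, 484, 336]) cube([977, 242, 168]);
  translate([0, 726, 504]) cube([977, 242, 168]);
}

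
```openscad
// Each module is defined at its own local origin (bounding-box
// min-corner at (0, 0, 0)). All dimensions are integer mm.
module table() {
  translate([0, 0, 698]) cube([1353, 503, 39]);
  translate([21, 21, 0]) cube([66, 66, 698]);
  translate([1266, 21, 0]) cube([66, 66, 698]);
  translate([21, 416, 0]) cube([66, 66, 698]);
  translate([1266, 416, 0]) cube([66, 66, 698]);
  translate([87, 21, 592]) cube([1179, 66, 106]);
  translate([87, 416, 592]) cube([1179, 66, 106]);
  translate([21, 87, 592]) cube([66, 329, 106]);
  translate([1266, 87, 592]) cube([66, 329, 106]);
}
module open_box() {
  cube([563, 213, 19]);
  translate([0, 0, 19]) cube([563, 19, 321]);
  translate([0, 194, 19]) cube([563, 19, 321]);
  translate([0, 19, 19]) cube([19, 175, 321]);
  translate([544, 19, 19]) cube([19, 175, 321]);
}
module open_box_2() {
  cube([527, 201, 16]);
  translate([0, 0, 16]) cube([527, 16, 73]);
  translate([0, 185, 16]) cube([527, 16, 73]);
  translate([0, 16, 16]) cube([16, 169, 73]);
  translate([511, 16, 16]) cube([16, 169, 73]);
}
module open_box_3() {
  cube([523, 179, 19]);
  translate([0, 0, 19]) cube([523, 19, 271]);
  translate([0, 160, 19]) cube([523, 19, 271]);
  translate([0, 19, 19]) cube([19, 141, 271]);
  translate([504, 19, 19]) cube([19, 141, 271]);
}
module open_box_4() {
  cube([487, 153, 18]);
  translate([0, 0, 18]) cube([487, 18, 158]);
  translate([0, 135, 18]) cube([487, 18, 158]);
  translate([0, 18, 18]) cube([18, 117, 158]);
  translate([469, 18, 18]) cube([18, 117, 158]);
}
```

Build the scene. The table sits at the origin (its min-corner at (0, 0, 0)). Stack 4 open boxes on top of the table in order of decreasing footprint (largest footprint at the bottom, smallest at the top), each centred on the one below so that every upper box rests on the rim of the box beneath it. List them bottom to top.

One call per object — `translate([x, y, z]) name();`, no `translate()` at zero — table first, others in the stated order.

table();
translate([395, 145, 737]) open_box();
translate([413, 151, 1077]) open_box_2();
translate([415, 162, 1166]) open_box_3();
translate([433, 175, 1456]) open_box_4();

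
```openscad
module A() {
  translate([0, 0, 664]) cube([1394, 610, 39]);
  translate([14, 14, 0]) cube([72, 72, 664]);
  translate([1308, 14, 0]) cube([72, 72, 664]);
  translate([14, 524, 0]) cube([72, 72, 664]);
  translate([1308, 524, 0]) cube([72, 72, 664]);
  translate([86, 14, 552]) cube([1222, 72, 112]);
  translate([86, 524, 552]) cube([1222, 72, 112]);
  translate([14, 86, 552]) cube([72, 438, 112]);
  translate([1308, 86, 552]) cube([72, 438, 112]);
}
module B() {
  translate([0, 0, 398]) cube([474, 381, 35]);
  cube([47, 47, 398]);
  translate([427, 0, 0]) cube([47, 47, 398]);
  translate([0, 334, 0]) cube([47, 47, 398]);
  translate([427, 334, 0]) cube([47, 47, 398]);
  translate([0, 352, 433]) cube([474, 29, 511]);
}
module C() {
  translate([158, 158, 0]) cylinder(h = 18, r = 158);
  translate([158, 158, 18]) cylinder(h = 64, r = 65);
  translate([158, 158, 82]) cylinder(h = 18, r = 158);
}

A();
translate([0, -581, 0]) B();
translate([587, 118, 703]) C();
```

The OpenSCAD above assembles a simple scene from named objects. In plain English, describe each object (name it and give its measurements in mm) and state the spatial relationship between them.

A is a table: top 1394 mm (x) × 610 mm (y), 39 mm thick, upper face at z = 703 mm, on four 72×72 mm square legs, each inset 14 mm from the nearest pair of top edges, running from z = 0 to the bottom of the top. Four apron rails, 72 mm thick and 112 mm tall, run between adjacent legs with their top edges flush with the underside of the top and their outer faces flush with the legs' outer faces.

B is a chair: 474×381 mm seat, 35 mm thick, top at z = 433 mm, on four 47 mm square corner legs flush with the seat edges. A 29 mm thick backrest slab spans the full seat width, extending 511 mm above the seat top, its back face flush with the seat's +y edge.

C is a spool: two coaxial disc flanges of radius 158 mm and thickness 18 mm, joined by a core cylinder of radius 65 mm and height 64 mm. The lower flange rests on z = 0 and the three cylinders share a vertical axis.

The chair is on the floor beside the table on its −y side. The spool is on top of the table.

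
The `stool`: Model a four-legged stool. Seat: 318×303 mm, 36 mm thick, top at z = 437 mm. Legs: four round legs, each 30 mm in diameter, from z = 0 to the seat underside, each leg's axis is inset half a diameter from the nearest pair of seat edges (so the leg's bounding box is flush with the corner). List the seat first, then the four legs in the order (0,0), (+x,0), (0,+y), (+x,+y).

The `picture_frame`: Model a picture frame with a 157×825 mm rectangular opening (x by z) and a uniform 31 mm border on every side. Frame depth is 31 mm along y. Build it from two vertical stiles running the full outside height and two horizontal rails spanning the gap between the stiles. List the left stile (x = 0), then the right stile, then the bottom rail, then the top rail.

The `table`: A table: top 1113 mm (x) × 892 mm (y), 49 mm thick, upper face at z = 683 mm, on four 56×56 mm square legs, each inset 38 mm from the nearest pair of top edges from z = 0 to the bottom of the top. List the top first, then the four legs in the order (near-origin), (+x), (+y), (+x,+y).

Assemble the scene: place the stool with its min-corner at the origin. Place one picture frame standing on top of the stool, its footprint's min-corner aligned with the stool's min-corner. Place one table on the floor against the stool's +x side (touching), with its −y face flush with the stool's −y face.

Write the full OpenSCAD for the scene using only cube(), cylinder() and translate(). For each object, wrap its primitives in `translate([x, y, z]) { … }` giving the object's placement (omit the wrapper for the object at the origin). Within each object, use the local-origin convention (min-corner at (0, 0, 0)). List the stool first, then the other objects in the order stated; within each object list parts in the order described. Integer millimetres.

translate([0, 0, 401]) cube([318, 303, 36]);
translate([15, 15, 0]) cylinder(h = 401, r = 15);
translate([303, 15, 0]) cylinder(h = 401, r = 15);
translate([15, 288, 0]) cylinder(h = 401, r = 15);
translate([303, 288, 0]) cylinder(h = 401, r = 15);
translate([0, 0, 437]) {
  cube([31, 31, 887]);
  translate([188, 0, 0]) cube([31, 31, 887]);
  translate([31, 0, 0]) cube([157, 31, 31]);
  translate([31, 0, 856]) cube([157, 31, 31]);
}
translate([318, 0, 0]) {
  translate([0, 0, 634]) cube([1113, 892, 49]);
  translate([38, 38, 0]) cube([56, 56, 634]);
  translate([1019, 38, 0]) cube([56, 56, 634]);
  translate([38, 798, 0]) cube([56, 56, 634]);
  translate([1019, 798, 0]) cube([56, 56, 634]);
}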